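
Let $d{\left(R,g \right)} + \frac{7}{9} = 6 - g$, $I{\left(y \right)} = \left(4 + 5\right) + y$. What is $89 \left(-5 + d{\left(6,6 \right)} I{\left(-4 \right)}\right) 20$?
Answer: $- \frac{142400}{9} \approx -15822.0$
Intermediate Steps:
$I{\left(y \right)} = 9 + y$
$d{\left(R,g \right)} = \frac{47}{9} - g$ ($d{\left(R,g \right)} = - \frac{7}{9} - \left(-6 + g\right) = \frac{47}{9} - g$)
$89 \left(-5 + d{\left(6,6 \right)} I{\left(-4 \right)}\right) 20 = 89 \left(-5 + \left(\frac{47}{9} - 6\right) \left(9 - 4\right)\right) 20 = 89 \left(-5 + \left(\frac{47}{9} - 6\right) 5\right) 20 = 89 \left(-5 - \frac{35}{9}\right) 20 = 89 \left(- \frac{80}{9}\right) 20 = \left(- \frac{7120}{9}\right) 20 = - \frac{142400}{9}$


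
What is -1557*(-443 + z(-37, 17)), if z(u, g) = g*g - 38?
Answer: 298944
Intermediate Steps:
z(u, g) = -38 + g² (z(u, g) = g² - 38 = -38 + g²)
-1557*(-443 + z(-37, 17)) = -1557*(-443 + (-38 + 17²)) = -1557*(-443 + (-38 + 289)) = -1557*(-443 + 251) = -1557*(-192) = 298944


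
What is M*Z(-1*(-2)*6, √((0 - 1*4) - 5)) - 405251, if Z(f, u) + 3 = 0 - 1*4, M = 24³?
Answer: -502019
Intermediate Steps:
M = 13824
Z(f, u) = -7 (Z(f, u) = -3 + (0 - 1*4) = -3 + (0 - 4) = -3 - 4 = -7)
M*Z(-1*(-2)*6, √((0 - 1*4) - 5)) - 405251 = 13824*(-7) - 405251 = -96768 - 405251 = -502019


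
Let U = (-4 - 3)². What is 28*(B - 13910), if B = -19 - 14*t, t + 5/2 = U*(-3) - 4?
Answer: -329840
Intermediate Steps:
U = 49 (U = (-7)² = 49)
t = -307/2 (t = -5/2 + (49*(-3) - 4) = -5/2 + (-147 - 4) = -5/2 - 151 = -307/2 ≈ -153.50)
B = 2130 (B = -19 - 14*(-307/2) = -19 + 2149 = 2130)
28*(B - 13910) = 28*(2130 - 13910) = 28*(-11780) = -329840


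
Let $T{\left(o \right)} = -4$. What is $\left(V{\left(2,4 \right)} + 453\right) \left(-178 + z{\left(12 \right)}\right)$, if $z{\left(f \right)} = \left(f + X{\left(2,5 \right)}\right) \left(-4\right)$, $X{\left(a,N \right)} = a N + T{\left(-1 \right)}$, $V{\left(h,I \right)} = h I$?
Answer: $-115250$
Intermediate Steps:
$V{\left(h,I \right)} = I h$
$X{\left(a,N \right)} = -4 + N a$ ($X{\left(a,N \right)} = a N - 4 = N a - 4 = -4 + N a$)
$z{\left(f \right)} = -24 - 4 f$ ($z{\left(f \right)} = \left(f + \left(-4 + 5 \cdot 2\right)\right) \left(-4\right) = \left(f + \left(-4 + 10\right)\right) \left(-4\right) = \left(f + 6\right) \left(-4\right) = \left(6 + f\right) \left(-4\right) = -24 - 4 f$)
$\left(V{\left(2,4 \right)} + 453\right) \left(-178 + z{\left(12 \right)}\right) = \left(4 \cdot 2 + 453\right) \left(-178 - 72\right) = \left(8 + 453\right) \left(-178 - 72\right) = 461 \left(-178 - 72\right) = 461 \left(-250\right) = -115250$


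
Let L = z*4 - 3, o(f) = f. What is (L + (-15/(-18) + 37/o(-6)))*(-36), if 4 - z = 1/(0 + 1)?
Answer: -132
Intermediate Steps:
z = 3 (z = 4 - 1/(0 + 1) = 4 - 1/1 = 4 - 1*1 = 4 - 1 = 3)
L = 9 (L = 3*4 - 3 = 12 - 3 = 9)
(L + (-15/(-18) + 37/o(-6)))*(-36) = (9 + (-15/(-18) + 37/(-6)))*(-36) = (9 + (-15*(-1/18) + 37*(-⅙)))*(-36) = (9 + (⅚ - 37/6))*(-36) = (9 - 16/3)*(-36) = (11/3)*(-36) = -132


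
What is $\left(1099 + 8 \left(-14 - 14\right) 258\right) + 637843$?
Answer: $581150$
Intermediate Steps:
$\left(1099 + 8 \left(-14 - 14\right) 258\right) + 637843 = \left(1099 + 8 \left(-28\right) 258\right) + 637843 = \left(1099 - 57792\right) + 637843 = -56693 + 637843 = 581150$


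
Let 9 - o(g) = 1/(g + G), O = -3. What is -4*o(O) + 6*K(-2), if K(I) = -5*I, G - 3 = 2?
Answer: 26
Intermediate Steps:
G = 5 (G = 3 + 2 = 5)
o(g) = 9 - 1/(5 + g) (o(g) = 9 - 1/(g + 5) = 9 - 1/(5 + g))
-4*o(O) + 6*K(-2) = -4*(44 + 9*(-3))/(5 - 3) + 6*(-5*(-2)) = -4*(44 - 27)/2 + 6*10 = -2*17 + 60 = -4*17/2 + 60 = -34 + 60 = 26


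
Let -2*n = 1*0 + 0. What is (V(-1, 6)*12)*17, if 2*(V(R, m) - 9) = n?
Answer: 1836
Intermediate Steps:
n = 0 (n = -(1*0 + 0)/2 = -(0 + 0)/2 = -1/2*0 = 0)
V(R, m) = 9 (V(R, m) = 9 + (1/2)*0 = 9 + 0 = 9)
(V(-1, 6)*12)*17 = (9*12)*17 = 108*17 = 1836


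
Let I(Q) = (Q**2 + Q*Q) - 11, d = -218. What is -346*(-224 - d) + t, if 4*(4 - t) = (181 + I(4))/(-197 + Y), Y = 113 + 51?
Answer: 137381/66 ≈ 2081.5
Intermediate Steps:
I(Q) = -11 + 2*Q**2 (I(Q) = (Q**2 + Q**2) - 11 = 2*Q**2 - 11 = -11 + 2*Q**2)
Y = 164
t = 365/66 (t = 4 - (181 + (-11 + 2*4**2))/(4*(-197 + 164)) = 4 - (181 + (-11 + 2*16))/(4*(-33)) = 4 - (181 + (-11 + 32))*(-1)/(4*33) = 4 - (181 + 21)*(-1)/(4*33) = 4 - 101*(-1)/(2*33) = 4 - 1/4*(-202/33) = 4 + 101/66 = 365/66 ≈ 5.5303)
-346*(-224 - d) + t = -346*(-224 - 1*(-218)) + 365/66 = -346*(-224 + 218) + 365/66 = -346*(-6) + 365/66 = 2076 + 365/66 = 137381/66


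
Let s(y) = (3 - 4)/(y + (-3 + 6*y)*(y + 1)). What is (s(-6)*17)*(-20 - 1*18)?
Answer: 646/189 ≈ 3.4180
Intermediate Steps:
s(y) = -1/(y + (1 + y)*(-3 + 6*y)) (s(y) = -1/(y + (-3 + 6*y)*(1 + y)) = -1/(y + (1 + y)*(-3 + 6*y)))
(s(-6)*17)*(-20 - 1*18) = (-1/(-3 + 4*(-6) + 6*(-6)**2)*17)*(-20 - 1*18) = (-1/(-3 - 24 + 6*36)*17)*(-20 - 18) = (-1/(-3 - 24 + 216)*17)*(-38) = (-1/189*17)*(-38) = (-1*1/189*17)*(-38) = -1/189*17*(-38) = -17/189*(-38) = 646/189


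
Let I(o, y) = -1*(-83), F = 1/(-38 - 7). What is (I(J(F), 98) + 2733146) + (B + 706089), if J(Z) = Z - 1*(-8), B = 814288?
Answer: 4253606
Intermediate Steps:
F = -1/45 (F = 1/(-45) = -1/45 ≈ -0.022222)
J(Z) = 8 + Z (J(Z) = Z + 8 = 8 + Z)
I(o, y) = 83
(I(J(F), 98) + 2733146) + (B + 706089) = (83 + 2733146) + (814288 + 706089) = 2733229 + 1520377 = 4253606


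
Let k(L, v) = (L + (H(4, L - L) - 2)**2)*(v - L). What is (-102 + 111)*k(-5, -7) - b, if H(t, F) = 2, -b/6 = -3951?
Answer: -23616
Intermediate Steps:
b = 23706 (b = -6*(-3951) = 23706)
k(L, v) = L*(v - L) (k(L, v) = (L + (2 - 2)**2)*(v - L) = (L + 0**2)*(v - L) = (L + 0)*(v - L) = L*(v - L))
(-102 + 111)*k(-5, -7) - b = (-102 + 111)*(-5*(-7 - 1*(-5))) - 1*23706 = 9*(-5*(-7 + 5)) - 23706 = 9*(-5*(-2)) - 23706 = 9*10 - 23706 = 90 - 23706 = -23616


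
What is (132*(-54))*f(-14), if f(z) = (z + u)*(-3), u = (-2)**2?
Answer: -213840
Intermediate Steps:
u = 4
f(z) = -12 - 3*z (f(z) = (z + 4)*(-3) = (4 + z)*(-3) = -12 - 3*z)
(132*(-54))*f(-14) = (132*(-54))*(-12 - 3*(-14)) = -7128*(-12 + 42) = -7128*30 = -213840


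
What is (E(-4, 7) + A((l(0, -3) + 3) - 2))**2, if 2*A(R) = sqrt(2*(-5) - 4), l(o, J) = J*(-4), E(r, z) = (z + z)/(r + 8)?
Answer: (7 + I*sqrt(14))**2/4 ≈ 8.75 + 13.096*I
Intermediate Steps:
E(r, z) = 2*z/(8 + r) (E(r, z) = (2*z)/(8 + r) = 2*z/(8 + r))
l(o, J) = -4*J
A(R) = I*sqrt(14)/2 (A(R) = sqrt(2*(-5) - 4)/2 = sqrt(-10 - 4)/2 = sqrt(-14)/2 = (I*sqrt(14))/2 = I*sqrt(14)/2)
(E(-4, 7) + A((l(0, -3) + 3) - 2))**2 = (2*7/(8 - 4) + I*sqrt(14)/2)**2 = (2*7/4 + I*sqrt(14)/2)**2 = (2*7*(1/4) + I*sqrt(14)/2)**2 = (7/2 + I*sqrt(14)/2)**2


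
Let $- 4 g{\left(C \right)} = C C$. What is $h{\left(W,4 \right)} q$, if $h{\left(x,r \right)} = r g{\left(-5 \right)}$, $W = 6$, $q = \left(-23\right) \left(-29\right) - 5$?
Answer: $-16550$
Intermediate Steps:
$q = 662$ ($q = 667 - 5 = 662$)
$g{\left(C \right)} = - \frac{C^{2}}{4}$ ($g{\left(C \right)} = - \frac{C C}{4} = - \frac{C^{2}}{4}$)
$h{\left(x,r \right)} = - \frac{25 r}{4}$ ($h{\left(x,r \right)} = r \left(- \frac{\left(-5\right)^{2}}{4}\right) = r \left(\left(- \frac{1}{4}\right) 25\right) = r \left(- \frac{25}{4}\right) = - \frac{25 r}{4}$)
$h{\left(W,4 \right)} q = \left(- \frac{25}{4}\right) 4 \cdot 662 = \left(-25\right) 662 = -16550$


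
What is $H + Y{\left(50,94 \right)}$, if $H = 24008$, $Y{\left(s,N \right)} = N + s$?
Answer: $24152$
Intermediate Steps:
$H + Y{\left(50,94 \right)} = 24008 + \left(94 + 50\right) = 24008 + 144 = 24152$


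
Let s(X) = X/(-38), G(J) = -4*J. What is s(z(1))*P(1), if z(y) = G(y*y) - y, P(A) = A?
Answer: 5/38 ≈ 0.13158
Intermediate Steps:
z(y) = -y - 4*y² (z(y) = -4*y*y - y = -4*y² - y = -y - 4*y²)
s(X) = -X/38 (s(X) = X*(-1/38) = -X/38)
s(z(1))*P(1) = -(-1 - 4*1)/38*1 = -(-1 - 4)/38*1 = -(-5)/38*1 = -1/38*(-5)*1 = (5/38)*1 = 5/38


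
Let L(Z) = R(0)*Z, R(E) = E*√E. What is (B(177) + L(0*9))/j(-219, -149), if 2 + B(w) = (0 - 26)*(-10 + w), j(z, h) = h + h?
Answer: 2172/149 ≈ 14.577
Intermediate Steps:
R(E) = E^(3/2)
j(z, h) = 2*h
B(w) = 258 - 26*w (B(w) = -2 + (0 - 26)*(-10 + w) = -2 - 26*(-10 + w) = -2 + (260 - 26*w) = 258 - 26*w)
L(Z) = 0 (L(Z) = 0^(3/2)*Z = 0*Z = 0)
(B(177) + L(0*9))/j(-219, -149) = ((258 - 26*177) + 0)/((2*(-149))) = ((258 - 4602) + 0)/(-298) = (-4344 + 0)*(-1/298) = -4344*(-1/298) = 2172/149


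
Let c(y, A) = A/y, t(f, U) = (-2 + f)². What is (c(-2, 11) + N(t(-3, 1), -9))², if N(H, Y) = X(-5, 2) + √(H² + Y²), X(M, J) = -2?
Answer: 3049/4 - 15*√706 ≈ 363.69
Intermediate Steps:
N(H, Y) = -2 + √(H² + Y²)
(c(-2, 11) + N(t(-3, 1), -9))² = (11/(-2) + (-2 + √(((-2 - 3)²)² + (-9)²)))² = (11*(-½) + (-2 + √(((-5)²)² + 81)))² = (-11/2 + (-2 + √(25² + 81)))² = (-11/2 + (-2 + √(625 + 81)))² = (-11/2 + (-2 + √706))² = (-15/2 + √706)²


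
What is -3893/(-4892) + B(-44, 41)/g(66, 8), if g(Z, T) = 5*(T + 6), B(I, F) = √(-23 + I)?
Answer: 3893/4892 + I*√67/70 ≈ 0.79579 + 0.11693*I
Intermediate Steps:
g(Z, T) = 30 + 5*T (g(Z, T) = 5*(6 + T) = 30 + 5*T)
-3893/(-4892) + B(-44, 41)/g(66, 8) = -3893/(-4892) + √(-23 - 44)/(30 + 5*8) = -3893*(-1/4892) + √(-67)/(30 + 40) = 3893/4892 + (I*√67)/70 = 3893/4892 + (I*√67)*(1/70) = 3893/4892 + I*√67/70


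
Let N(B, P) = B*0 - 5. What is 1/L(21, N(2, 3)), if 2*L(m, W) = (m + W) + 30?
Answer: 1/23 ≈ 0.043478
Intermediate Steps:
N(B, P) = -5 (N(B, P) = 0 - 5 = -5)
L(m, W) = 15 + W/2 + m/2 (L(m, W) = ((m + W) + 30)/2 = ((W + m) + 30)/2 = (30 + W + m)/2 = 15 + W/2 + m/2)
1/L(21, N(2, 3)) = 1/(15 + (1/2)*(-5) + (1/2)*21) = 1/(15 - 5/2 + 21/2) = 1/23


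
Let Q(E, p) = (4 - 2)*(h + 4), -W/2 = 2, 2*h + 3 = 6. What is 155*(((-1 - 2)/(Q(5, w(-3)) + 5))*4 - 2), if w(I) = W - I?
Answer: -1705/4 ≈ -426.25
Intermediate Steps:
h = 3/2 (h = -3/2 + (1/2)*6 = -3/2 + 3 = 3/2 ≈ 1.5000)
W = -4 (W = -2*2 = -4)
w(I) = -4 - I
Q(E, p) = 11 (Q(E, p) = (4 - 2)*(3/2 + 4) = 2*(11/2) = 11)
155*(((-1 - 2)/(Q(5, w(-3)) + 5))*4 - 2) = 155*(((-1 - 2)/(11 + 5))*4 - 2) = 155*(-3/16*4 - 2) = 155*(-3/4 - 2) = 155*(-11/4) = -1705/4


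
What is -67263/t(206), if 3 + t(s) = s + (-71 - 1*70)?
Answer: -67263/62 ≈ -1084.9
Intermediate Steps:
t(s) = -144 + s (t(s) = -3 + (s + (-71 - 1*70)) = -3 + (s + (-71 - 70)) = -3 + (s - 141) = -3 + (-141 + s) = -144 + s)
-67263/t(206) = -67263/(-144 + 206) = -67263/62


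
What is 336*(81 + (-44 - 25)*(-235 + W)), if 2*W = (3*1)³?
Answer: 5162472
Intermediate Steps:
W = 27/2 (W = (3*1)³/2 = (½)*3³ = (½)*27 = 27/2 ≈ 13.500)
336*(81 + (-44 - 25)*(-235 + W)) = 336*(81 + (-44 - 25)*(-235 + 27/2)) = 336*(81 - 69*(-443/2)) = 336*(81 + 30567/2) = 336*(30729/2) = 5162472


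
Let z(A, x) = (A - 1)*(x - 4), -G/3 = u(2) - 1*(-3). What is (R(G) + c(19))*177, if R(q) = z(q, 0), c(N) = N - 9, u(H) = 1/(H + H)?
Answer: 9381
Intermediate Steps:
u(H) = 1/(2*H)
G = -39/4 (G = -3*((½)/2 - 1*(-3)) = -3*((½)*(½) + 3) = -3*(¼ + 3) = -3*13/4 = -39/4 ≈ -9.7500)
c(N) = -9 + N
z(A, x) = (-1 + A)*(-4 + x)
R(q) = 4 - 4*q (R(q) = 4 - 1*0 - 4*q + q*0 = 4 + 0 - 4*q + 0 = 4 - 4*q)
(R(G) + c(19))*177 = ((4 - 4*(-39/4)) + (-9 + 19))*177 = ((4 + 39) + 10)*177 = (43 + 10)*177 = 53*177 = 9381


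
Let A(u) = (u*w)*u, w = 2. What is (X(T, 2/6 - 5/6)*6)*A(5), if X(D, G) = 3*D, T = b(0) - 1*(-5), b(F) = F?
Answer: 4500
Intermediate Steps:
A(u) = 2*u² (A(u) = (u*2)*u = (2*u)*u = 2*u²)
T = 5 (T = 0 - 1*(-5) = 0 + 5 = 5)
(X(T, 2/6 - 5/6)*6)*A(5) = ((3*5)*6)*(2*5²) = (15*6)*(2*25) = 90*50 = 4500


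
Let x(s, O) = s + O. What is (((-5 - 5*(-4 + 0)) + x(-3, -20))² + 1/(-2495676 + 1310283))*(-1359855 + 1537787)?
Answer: 13498838047732/1185393 ≈ 1.1388e+7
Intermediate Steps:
x(s, O) = O + s
(((-5 - 5*(-4 + 0)) + x(-3, -20))² + 1/(-2495676 + 1310283))*(-1359855 + 1537787) = (((-5 - 5*(-4 + 0)) + (-20 - 3))² + 1/(-2495676 + 1310283))*(-1359855 + 1537787) = (((-5 - 5*(-4)) - 23)² + 1/(-1185393))*177932 = (((-5 + 20) - 23)² - 1/1185393)*177932 = ((15 - 23)² - 1/1185393)*177932 = ((-8)² - 1/1185393)*177932 = (64 - 1/1185393)*177932 = (75865151/1185393)*177932 = 13498838047732/1185393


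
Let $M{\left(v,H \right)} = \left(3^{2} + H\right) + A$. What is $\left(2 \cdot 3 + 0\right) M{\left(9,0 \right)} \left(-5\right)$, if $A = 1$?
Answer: $-300$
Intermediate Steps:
$M{\left(v,H \right)} = 10 + H$ ($M{\left(v,H \right)} = \left(3^{2} + H\right) + 1 = \left(9 + H\right) + 1 = 10 + H$)
$\left(2 \cdot 3 + 0\right) M{\left(9,0 \right)} \left(-5\right) = \left(2 \cdot 3 + 0\right) \left(10 + 0\right) \left(-5\right) = \left(6 + 0\right) 10 \left(-5\right) = 6 \cdot 10 \left(-5\right) = 60 \left(-5\right) = -300$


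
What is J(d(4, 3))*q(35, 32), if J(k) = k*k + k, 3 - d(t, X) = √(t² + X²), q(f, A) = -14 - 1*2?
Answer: -32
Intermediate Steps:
q(f, A) = -16 (q(f, A) = -14 - 2 = -16)
d(t, X) = 3 - √(X² + t²) (d(t, X) = 3 - √(t² + X²) = 3 - √(X² + t²))
J(k) = k + k² (J(k) = k² + k = k + k²)
J(d(4, 3))*q(35, 32) = ((3 - √(3² + 4²))*(1 + (3 - √(3² + 4²))))*(-16) = ((3 - √(9 + 16))*(1 + (3 - √(9 + 16))))*(-16) = ((3 - √25)*(1 + (3 - √25)))*(-16) = ((3 - 1*5)*(1 + (3 - 1*5)))*(-16) = ((3 - 5)*(1 + (3 - 5)))*(-16) = -2*(1 - 2)*(-16) = -2*(-1)*(-16) = 2*(-16) = -32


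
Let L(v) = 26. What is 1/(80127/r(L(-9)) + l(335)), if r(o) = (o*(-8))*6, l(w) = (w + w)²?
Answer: 416/186715691 ≈ 2.2280e-6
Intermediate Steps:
l(w) = 4*w² (l(w) = (2*w)² = 4*w²)
r(o) = -48*o (r(o) = -8*o*6 = -48*o)
1/(80127/r(L(-9)) + l(335)) = 1/(80127/((-48*26)) + 4*335²) = 1/(80127/(-1248) + 4*112225) = 1/(80127*(-1/1248) + 448900) = 1/(-26709/416 + 448900) = 1/(186715691/416) = 416/186715691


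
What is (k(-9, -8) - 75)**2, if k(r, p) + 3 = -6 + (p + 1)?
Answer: 8281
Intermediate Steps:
k(r, p) = -8 + p (k(r, p) = -3 + (-6 + (p + 1)) = -3 + (-6 + (1 + p)) = -3 + (-5 + p) = -8 + p)
(k(-9, -8) - 75)**2 = ((-8 - 8) - 75)**2 = (-16 - 75)**2 = (-91)**2 = 8281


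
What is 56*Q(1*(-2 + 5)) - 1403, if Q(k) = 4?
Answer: -1179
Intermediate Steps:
56*Q(1*(-2 + 5)) - 1403 = 56*4 - 1403 = 224 - 1403 = -1179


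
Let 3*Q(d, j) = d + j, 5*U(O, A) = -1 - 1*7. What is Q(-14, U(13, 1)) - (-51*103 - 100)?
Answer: 26739/5 ≈ 5347.8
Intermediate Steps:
U(O, A) = -8/5 (U(O, A) = (-1 - 1*7)/5 = (-1 - 7)/5 = (1/5)*(-8) = -8/5)
Q(d, j) = d/3 + j/3 (Q(d, j) = (d + j)/3 = d/3 + j/3)
Q(-14, U(13, 1)) - (-51*103 - 100) = ((1/3)*(-14) + (1/3)*(-8/5)) - (-51*103 - 100) = (-14/3 - 8/15) - (-5253 - 100) = -26/5 - 1*(-5353) = -26/5 + 5353 = 26739/5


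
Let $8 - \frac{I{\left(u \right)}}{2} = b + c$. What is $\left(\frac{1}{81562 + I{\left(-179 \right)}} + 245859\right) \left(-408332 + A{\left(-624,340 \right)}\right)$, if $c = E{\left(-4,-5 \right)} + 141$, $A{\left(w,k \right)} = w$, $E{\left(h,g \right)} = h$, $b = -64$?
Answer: $- \frac{2046905557909271}{20358} \approx -1.0055 \cdot 10^{11}$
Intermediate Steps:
$c = 137$ ($c = -4 + 141 = 137$)
$I{\left(u \right)} = -130$ ($I{\left(u \right)} = 16 - 2 \left(-64 + 137\right) = 16 - 146 = -130$)
$\left(\frac{1}{81562 + I{\left(-179 \right)}} + 245859\right) \left(-408332 + A{\left(-624,340 \right)}\right) = \left(\frac{1}{81562 - 130} + 245859\right) \left(-408332 - 624\right) = \left(\frac{1}{81432} + 245859\right) \left(-408956\right) = \frac{20020790089}{81432} \left(-408956\right) = - \frac{2046905557909271}{20358}$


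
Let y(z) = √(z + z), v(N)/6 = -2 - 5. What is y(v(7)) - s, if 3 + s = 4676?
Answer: -4673 + 2*I*√21 ≈ -4673.0 + 9.1651*I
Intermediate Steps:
v(N) = -42 (v(N) = 6*(-2 - 5) = 6*(-7) = -42)
s = 4673 (s = -3 + 4676 = 4673)
y(z) = √2*√z (y(z) = √(2*z) = √2*√z)
y(v(7)) - s = √2*√(-42) - 1*4673 = √2*(I*√42) - 4673 = 2*I*√21 - 4673 = -4673 + 2*I*√21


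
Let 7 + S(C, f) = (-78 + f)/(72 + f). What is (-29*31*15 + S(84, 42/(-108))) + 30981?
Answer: 22541910/1289 ≈ 17488.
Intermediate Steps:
S(C, f) = -7 + (-78 + f)/(72 + f)
(-29*31*15 + S(84, 42/(-108))) + 30981 = (-29*31*15 + 6*(-97 - 42/(-108))/(72 + 42/(-108))) + 30981 = (-899*15 + 6*(-97 - 42*(-1)/108)/(72 + 42*(-1/108))) + 30981 = (-13485 + 6*(-97 - 1*(-7/18))/(72 - 7/18)) + 30981 = (-13485 + 6*(-97 + 7/18)/(1289/18)) + 30981 = (-13485 + 6*(18/1289)*(-1739/18)) + 30981 = (-13485 - 10434/1289) + 30981 = -17392599/1289 + 30981 = 22541910/1289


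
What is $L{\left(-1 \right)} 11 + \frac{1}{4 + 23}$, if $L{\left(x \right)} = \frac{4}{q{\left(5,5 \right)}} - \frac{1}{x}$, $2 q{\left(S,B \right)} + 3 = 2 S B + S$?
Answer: $\frac{4468}{351} \approx 12.729$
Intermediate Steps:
$q{\left(S,B \right)} = - \frac{3}{2} + \frac{S}{2} + B S$ ($q{\left(S,B \right)} = - \frac{3}{2} + \frac{2 S B + S}{2} = - \frac{3}{2} + \frac{2 B S + S}{2} = - \frac{3}{2} + \frac{S + 2 B S}{2} = - \frac{3}{2} + \left(\frac{S}{2} + B S\right) = - \frac{3}{2} + \frac{S}{2} + B S$)
$L{\left(x \right)} = \frac{2}{13} - \frac{1}{x}$ ($L{\left(x \right)} = \frac{4}{- \frac{3}{2} + \frac{1}{2} \cdot 5 + 5 \cdot 5} - \frac{1}{x} = \frac{4}{- \frac{3}{2} + \frac{5}{2} + 25} - \frac{1}{x} = \frac{4}{26} - \frac{1}{x} = 4 \cdot \frac{1}{26} - \frac{1}{x} = \frac{2}{13} - \frac{1}{x}$)
$L{\left(-1 \right)} 11 + \frac{1}{4 + 23} = \left(\frac{2}{13} - \frac{1}{-1}\right) 11 + \frac{1}{4 + 23} = \left(\frac{2}{13} - -1\right) 11 + \frac{1}{27} = \left(\frac{2}{13} + 1\right) 11 + \frac{1}{27} = \frac{15}{13} \cdot 11 + \frac{1}{27} = \frac{165}{13} + \frac{1}{27} = \frac{4468}{351}$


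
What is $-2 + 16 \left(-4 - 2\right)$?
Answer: $-98$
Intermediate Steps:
$-2 + 16 \left(-4 - 2\right) = -2 + 16 \left(-6\right) = -2 - 96 = -98$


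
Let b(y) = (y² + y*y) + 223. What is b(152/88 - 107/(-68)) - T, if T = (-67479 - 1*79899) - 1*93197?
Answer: 67369818057/279752 ≈ 2.4082e+5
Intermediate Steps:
b(y) = 223 + 2*y² (b(y) = (y² + y²) + 223 = 2*y² + 223 = 223 + 2*y²)
T = -240575 (T = (-67479 - 79899) - 93197 = -147378 - 93197 = -240575)
b(152/88 - 107/(-68)) - T = (223 + 2*(152/88 - 107/(-68))²) - 1*(-240575) = (223 + 2*(152*(1/88) - 107*(-1/68))²) + 240575 = (223 + 2*(19/11 + 107/68)²) + 240575 = (223 + 2*(2469/748)²) + 240575 = (223 + 2*(6095961/559504)) + 240575 = (223 + 6095961/279752) + 240575 = 68480657/279752 + 240575 = 67369818057/279752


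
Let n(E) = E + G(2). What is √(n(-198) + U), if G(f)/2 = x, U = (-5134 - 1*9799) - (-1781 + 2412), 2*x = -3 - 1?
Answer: I*√15766 ≈ 125.56*I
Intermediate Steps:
x = -2 (x = (-3 - 1)/2 = (½)*(-4) = -2)
U = -15564 (U = (-5134 - 9799) - 1*631 = -14933 - 631 = -15564)
G(f) = -4 (G(f) = 2*(-2) = -4)
n(E) = -4 + E (n(E) = E - 4 = -4 + E)
√(n(-198) + U) = √((-4 - 198) - 15564) = √(-202 - 15564) = √(-15766) = I*√15766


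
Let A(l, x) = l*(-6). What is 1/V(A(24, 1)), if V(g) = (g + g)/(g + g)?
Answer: 1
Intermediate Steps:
A(l, x) = -6*l
V(g) = 1 (V(g) = (2*g)/((2*g)) = (2*g)*(1/(2*g)) = 1)
1/V(A(24, 1)) = 1/1 = 1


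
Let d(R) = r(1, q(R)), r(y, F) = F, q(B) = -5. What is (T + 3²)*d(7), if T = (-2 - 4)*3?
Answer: 45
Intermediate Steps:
T = -18 (T = -6*3 = -18)
d(R) = -5
(T + 3²)*d(7) = (-18 + 3²)*(-5) = (-18 + 9)*(-5) = -9*(-5) = 45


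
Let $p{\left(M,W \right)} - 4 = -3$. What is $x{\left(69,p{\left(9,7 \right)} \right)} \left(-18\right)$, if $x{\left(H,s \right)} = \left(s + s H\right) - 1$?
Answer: $-1242$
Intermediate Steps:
$p{\left(M,W \right)} = 1$ ($p{\left(M,W \right)} = 4 - 3 = 1$)
$x{\left(H,s \right)} = -1 + s + H s$ ($x{\left(H,s \right)} = \left(s + H s\right) - 1 = -1 + s + H s$)
$x{\left(69,p{\left(9,7 \right)} \right)} \left(-18\right) = \left(-1 + 1 + 69 \cdot 1\right) \left(-18\right) = \left(-1 + 1 + 69\right) \left(-18\right) = 69 \left(-18\right) = -1242$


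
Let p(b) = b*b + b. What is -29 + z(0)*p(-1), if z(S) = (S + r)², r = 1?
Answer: -29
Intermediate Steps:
z(S) = (1 + S)² (z(S) = (S + 1)² = (1 + S)²)
p(b) = b + b² (p(b) = b² + b = b + b²)
-29 + z(0)*p(-1) = -29 + (1 + 0)²*(-(1 - 1)) = -29 + 1²*(-1*0) = -29 + 1*0 = -29 + 0 = -29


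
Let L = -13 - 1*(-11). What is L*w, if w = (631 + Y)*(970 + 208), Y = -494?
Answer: -322772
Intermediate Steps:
w = 161386 (w = (631 - 494)*(970 + 208) = 137*1178 = 161386)
L = -2 (L = -13 + 11 = -2)
L*w = -2*161386 = -322772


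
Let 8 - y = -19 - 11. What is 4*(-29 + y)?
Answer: 36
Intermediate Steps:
y = 38 (y = 8 - (-19 - 11) = 8 - 1*(-30) = 8 + 30 = 38)
4*(-29 + y) = 4*(-29 + 38) = 4*9 = 36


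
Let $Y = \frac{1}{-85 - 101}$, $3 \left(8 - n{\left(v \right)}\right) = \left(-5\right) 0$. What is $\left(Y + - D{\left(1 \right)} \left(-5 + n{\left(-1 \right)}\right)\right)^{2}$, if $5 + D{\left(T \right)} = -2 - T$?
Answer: $\frac{19918369}{34596} \approx 575.74$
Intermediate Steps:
$D{\left(T \right)} = -7 - T$ ($D{\left(T \right)} = -5 - \left(2 + T\right) = -7 - T$)
$n{\left(v \right)} = 8$ ($n{\left(v \right)} = 8 - \frac{\left(-5\right) 0}{3} = 8 - 0 = 8 + 0 = 8$)
$Y = - \frac{1}{186}$ ($Y = \frac{1}{-85 - 101} = \frac{1}{-186} = - \frac{1}{186} \approx -0.0053763$)
$\left(Y + - D{\left(1 \right)} \left(-5 + n{\left(-1 \right)}\right)\right)^{2} = \left(- \frac{1}{186} + - (-7 - 1) \left(-5 + 8\right)\right)^{2} = \left(- \frac{1}{186} + - (-7 - 1) 3\right)^{2} = \left(- \frac{1}{186} + \left(-1\right) \left(-8\right) 3\right)^{2} = \left(- \frac{1}{186} + 8 \cdot 3\right)^{2} = \left(- \frac{1}{186} + 24\right)^{2} = \left(\frac{4463}{186}\right)^{2} = \frac{19918369}{34596}$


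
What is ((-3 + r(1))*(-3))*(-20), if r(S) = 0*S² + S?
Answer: -120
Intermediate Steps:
r(S) = S (r(S) = 0 + S = S)
((-3 + r(1))*(-3))*(-20) = ((-3 + 1)*(-3))*(-20) = -2*(-3)*(-20) = 6*(-20) = -120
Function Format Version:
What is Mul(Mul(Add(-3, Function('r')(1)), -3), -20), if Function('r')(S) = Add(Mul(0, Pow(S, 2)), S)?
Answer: -120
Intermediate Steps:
Function('r')(S) = S (Function('r')(S) = Add(0, S) = S)
Mul(Mul(Add(-3, Function('r')(1)), -3), -20) = Mul(Mul(Add(-3, 1), -3), -20) = Mul(Mul(-2, -3), -20) = Mul(6, -20) = -120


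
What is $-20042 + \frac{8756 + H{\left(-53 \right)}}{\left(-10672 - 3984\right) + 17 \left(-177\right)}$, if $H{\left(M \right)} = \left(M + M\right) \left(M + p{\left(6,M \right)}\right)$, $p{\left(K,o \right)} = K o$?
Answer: $- \frac{354090012}{17665} \approx -20045.0$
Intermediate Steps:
$H{\left(M \right)} = 14 M^{2}$ ($H{\left(M \right)} = \left(M + M\right) \left(M + 6 M\right) = 2 M 7 M = 14 M^{2}$)
$-20042 + \frac{8756 + H{\left(-53 \right)}}{\left(-10672 - 3984\right) + 17 \left(-177\right)} = -20042 + \frac{8756 + 14 \left(-53\right)^{2}}{\left(-10672 - 3984\right) + 17 \left(-177\right)} = -20042 + \frac{8756 + 14 \cdot 2809}{\left(-10672 - 3984\right) - 3009} = -20042 + \frac{8756 + 39326}{-14656 - 3009} = -20042 + \frac{48082}{-17665} = -20042 + 48082 \left(- \frac{1}{17665}\right) = -20042 - \frac{48082}{17665} = - \frac{354090012}{17665}$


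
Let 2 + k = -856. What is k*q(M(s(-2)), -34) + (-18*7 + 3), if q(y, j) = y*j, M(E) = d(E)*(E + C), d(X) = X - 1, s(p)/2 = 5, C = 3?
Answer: 3413001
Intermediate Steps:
s(p) = 10 (s(p) = 2*5 = 10)
k = -858 (k = -2 - 856 = -858)
d(X) = -1 + X
M(E) = (-1 + E)*(3 + E) (M(E) = (-1 + E)*(E + 3) = (-1 + E)*(3 + E))
q(y, j) = j*y
k*q(M(s(-2)), -34) + (-18*7 + 3) = -(-29172)*(-1 + 10)*(3 + 10) + (-18*7 + 3) = -(-29172)*9*13 + (-126 + 3) = -(-29172)*117 - 123 = -858*(-3978) - 123 = 3413124 - 123 = 3413001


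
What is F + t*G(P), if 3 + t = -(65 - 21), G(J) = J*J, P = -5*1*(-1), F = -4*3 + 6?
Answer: -1181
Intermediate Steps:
F = -6 (F = -12 + 6 = -6)
P = 5 (P = -5*(-1) = 5)
G(J) = J²
t = -47 (t = -3 - (65 - 21) = -3 - 1*44 = -3 - 44 = -47)
F + t*G(P) = -6 - 47*5² = -6 - 47*25 = -6 - 1175 = -1181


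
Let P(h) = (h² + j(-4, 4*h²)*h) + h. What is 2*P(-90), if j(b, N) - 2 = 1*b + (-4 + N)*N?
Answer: -188933455620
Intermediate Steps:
j(b, N) = 2 + b + N*(-4 + N) (j(b, N) = 2 + (1*b + (-4 + N)*N) = 2 + (b + N*(-4 + N)) = 2 + b + N*(-4 + N))
P(h) = h + h² + h*(-2 - 16*h² + 16*h⁴) (P(h) = (h² + (2 - 4 + (4*h²)² - 16*h²)*h) + h = (h² + (2 - 4 + 16*h⁴ - 16*h²)*h) + h = (h² + (-2 - 16*h² + 16*h⁴)*h) + h = (h² + h*(-2 - 16*h² + 16*h⁴)) + h = h + h² + h*(-2 - 16*h² + 16*h⁴))
2*P(-90) = 2*(-90*(-1 - 90 - 16*(-90)² + 16*(-90)⁴)) = 2*(-90*(-1 - 90 - 16*8100 + 16*65610000)) = 2*(-90*(-1 - 90 - 129600 + 1049760000)) = 2*(-90*1049630309) = 2*(-94466727810) = -188933455620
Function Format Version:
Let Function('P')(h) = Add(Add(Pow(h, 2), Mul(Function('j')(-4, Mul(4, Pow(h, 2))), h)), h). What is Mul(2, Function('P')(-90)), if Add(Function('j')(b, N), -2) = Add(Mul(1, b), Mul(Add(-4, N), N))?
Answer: -188933455620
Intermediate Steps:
Function('j')(b, N) = Add(2, b, Mul(N, Add(-4, N))) (Function('j')(b, N) = Add(2, Add(Mul(1, b), Mul(Add(-4, N), N))) = Add(2, Add(b, Mul(N, Add(-4, N)))) = Add(2, b, Mul(N, Add(-4, N))))
Function('P')(h) = Add(h, Pow(h, 2), Mul(h, Add(-2, Mul(-16, Pow(h, 2)), Mul(16, Pow(h, 4))))) (Function('P')(h) = Add(Add(Pow(h, 2), Mul(Add(2, -4, Pow(Mul(4, Pow(h, 2)), 2), Mul(-4, Mul(4, Pow(h, 2)))), h)), h) = Add(Add(Pow(h, 2), Mul(Add(2, -4, Mul(16, Pow(h, 4)), Mul(-16, Pow(h, 2))), h)), h) = Add(Add(Pow(h, 2), Mul(Add(-2, Mul(-16, Pow(h, 2)), Mul(16, Pow(h, 4))), h)), h) = Add(Add(Pow(h, 2), Mul(h, Add(-2, Mul(-16, Pow(h, 2)), Mul(16, Pow(h, 4))))), h) = Add(h, Pow(h, 2), Mul(h, Add(-2, Mul(-16, Pow(h, 2)), Mul(16, Pow(h, 4))))))
Mul(2, Function('P')(-90)) = Mul(2, Mul(-90, Add(-1, -90, Mul(-16, Pow(-90, 2)), Mul(16, Pow(-90, 4))))) = Mul(2, Mul(-90, Add(-1, -90, Mul(-16, 8100), Mul(16, 65610000)))) = Mul(2, Mul(-90, Add(-1, -90, -129600, 1049760000))) = Mul(2, Mul(-90, 1049630309)) = Mul(2, -94466727810) = -188933455620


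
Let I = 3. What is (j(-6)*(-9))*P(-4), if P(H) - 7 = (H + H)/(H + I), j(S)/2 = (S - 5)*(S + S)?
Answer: -35640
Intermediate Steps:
j(S) = 4*S*(-5 + S) (j(S) = 2*((S - 5)*(S + S)) = 2*((-5 + S)*(2*S)) = 2*(2*S*(-5 + S)) = 4*S*(-5 + S))
P(H) = 7 + 2*H/(3 + H) (P(H) = 7 + (H + H)/(H + 3) = 7 + (2*H)/(3 + H) = 7 + 2*H/(3 + H))
(j(-6)*(-9))*P(-4) = ((4*(-6)*(-5 - 6))*(-9))*(3*(7 + 3*(-4))/(3 - 4)) = ((4*(-6)*(-11))*(-9))*(3*(7 - 12)/(-1)) = (264*(-9))*(3*(-1)*(-5)) = -2376*15 = -35640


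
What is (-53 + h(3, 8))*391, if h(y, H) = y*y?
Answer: -17204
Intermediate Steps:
h(y, H) = y**2
(-53 + h(3, 8))*391 = (-53 + 3**2)*391 = (-53 + 9)*391 = -44*391 = -17204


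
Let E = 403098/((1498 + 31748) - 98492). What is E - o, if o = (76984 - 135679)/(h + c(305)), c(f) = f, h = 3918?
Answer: 1063665558/137766929 ≈ 7.7208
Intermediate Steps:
o = -58695/4223 (o = (76984 - 135679)/(3918 + 305) = -58695/4223 ≈ -13.899)
E = -201549/32623 (E = 403098/(33246 - 98492) = 403098/(-65246) = 403098*(-1/65246) = -201549/32623 ≈ -6.1781)
E - o = -201549/32623 - 1*(-58695/4223) = -201549/32623 + 58695/4223 = 1063665558/137766929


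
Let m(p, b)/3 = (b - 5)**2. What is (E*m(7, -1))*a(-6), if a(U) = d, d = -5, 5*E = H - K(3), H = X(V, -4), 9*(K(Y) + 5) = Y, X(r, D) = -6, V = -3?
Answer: 144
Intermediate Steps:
K(Y) = -5 + Y/9
H = -6
m(p, b) = 3*(-5 + b)**2 (m(p, b) = 3*(b - 5)**2 = 3*(-5 + b)**2)
E = -4/15 (E = (-6 - (-5 + (1/9)*3))/5 = (-6 - (-5 + 1/3))/5 = (-6 - 1*(-14/3))/5 = (-6 + 14/3)/5 = (1/5)*(-4/3) = -4/15 ≈ -0.26667)
a(U) = -5
(E*m(7, -1))*a(-6) = -4*(-5 - 1)**2/5*(-5) = -4*(-6)**2/5*(-5) = -4*36/5*(-5) = -4/15*108*(-5) = -144/5*(-5) = 144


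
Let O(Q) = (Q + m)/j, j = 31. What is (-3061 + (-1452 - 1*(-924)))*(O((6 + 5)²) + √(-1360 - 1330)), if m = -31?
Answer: -323010/31 - 3589*I*√2690 ≈ -10420.0 - 1.8614e+5*I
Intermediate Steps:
O(Q) = -1 + Q/31 (O(Q) = (Q - 31)/31 = (-31 + Q)*(1/31) = -1 + Q/31)
(-3061 + (-1452 - 1*(-924)))*(O((6 + 5)²) + √(-1360 - 1330)) = (-3061 + (-1452 - 1*(-924)))*((-1 + (6 + 5)²/31) + √(-1360 - 1330)) = (-3061 + (-1452 + 924))*((-1 + (1/31)*11²) + √(-2690)) = (-3061 - 528)*((-1 + (1/31)*121) + I*√2690) = -3589*((-1 + 121/31) + I*√2690) = -3589*(90/31 + I*√2690) = -323010/31 - 3589*I*√2690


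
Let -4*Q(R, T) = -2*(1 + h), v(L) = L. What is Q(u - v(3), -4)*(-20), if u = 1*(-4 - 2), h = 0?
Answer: -10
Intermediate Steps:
u = -6 (u = 1*(-6) = -6)
Q(R, T) = 1/2 (Q(R, T) = -(-1)*(1 + 0)/2 = -(-1)/2 = -1/4*(-2) = 1/2)
Q(u - v(3), -4)*(-20) = (1/2)*(-20) = -10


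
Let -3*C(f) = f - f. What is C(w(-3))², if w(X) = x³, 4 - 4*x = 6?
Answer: 0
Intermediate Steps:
x = -½ (x = 1 - ¼*6 = 1 - 3/2 = -½ ≈ -0.50000)
w(X) = -⅛ (w(X) = (-½)³ = -⅛)
C(f) = 0 (C(f) = -(f - f)/3 = -⅓*0 = 0)
C(w(-3))² = 0² = 0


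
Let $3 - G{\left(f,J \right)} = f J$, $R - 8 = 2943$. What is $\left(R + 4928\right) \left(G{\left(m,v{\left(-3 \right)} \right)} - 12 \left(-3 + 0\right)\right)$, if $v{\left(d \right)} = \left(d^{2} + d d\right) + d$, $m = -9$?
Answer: $1370946$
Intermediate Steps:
$R = 2951$ ($R = 8 + 2943 = 2951$)
$v{\left(d \right)} = d + 2 d^{2}$ ($v{\left(d \right)} = \left(d^{2} + d^{2}\right) + d = 2 d^{2} + d = d + 2 d^{2}$)
$G{\left(f,J \right)} = 3 - J f$ ($G{\left(f,J \right)} = 3 - f J = 3 - J f$)
$\left(R + 4928\right) \left(G{\left(m,v{\left(-3 \right)} \right)} - 12 \left(-3 + 0\right)\right) = \left(2951 + 4928\right) \left(\left(3 - - 3 \left(1 + 2 \left(-3\right)\right) \left(-9\right)\right) - 12 \left(-3 + 0\right)\right) = 7879 \left(\left(3 - - 3 \left(1 - 6\right) \left(-9\right)\right) - -36\right) = 7879 \left(\left(3 - \left(-3\right) \left(-5\right) \left(-9\right)\right) + 36\right) = 7879 \left(\left(3 - 15 \left(-9\right)\right) + 36\right) = 7879 \left(\left(3 + 135\right) + 36\right) = 7879 \left(138 + 36\right) = 7879 \cdot 174 = 1370946$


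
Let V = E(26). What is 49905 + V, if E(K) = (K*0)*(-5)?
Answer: 49905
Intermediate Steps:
E(K) = 0 (E(K) = 0*(-5) = 0)
V = 0
49905 + V = 49905 + 0 = 49905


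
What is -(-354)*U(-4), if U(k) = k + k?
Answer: -2832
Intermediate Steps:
U(k) = 2*k
-(-354)*U(-4) = -(-354)*2*(-4) = -(-354)*(-8) = -354*8 = -2832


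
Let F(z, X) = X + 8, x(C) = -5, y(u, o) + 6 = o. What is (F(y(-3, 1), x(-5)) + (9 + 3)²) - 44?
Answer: 103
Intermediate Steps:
y(u, o) = -6 + o
F(z, X) = 8 + X
(F(y(-3, 1), x(-5)) + (9 + 3)²) - 44 = ((8 - 5) + (9 + 3)²) - 44 = (3 + 12²) - 44 = (3 + 144) - 44 = 147 - 44 = 103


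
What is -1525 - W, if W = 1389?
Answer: -2914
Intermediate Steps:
-1525 - W = -1525 - 1*1389 = -1525 - 1389 = -2914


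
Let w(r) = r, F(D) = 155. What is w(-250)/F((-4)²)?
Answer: -50/31 ≈ -1.6129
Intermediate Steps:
w(-250)/F((-4)²) = -250/155 = -250*1/155 = -50/31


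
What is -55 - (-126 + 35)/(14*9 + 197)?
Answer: -17674/323 ≈ -54.718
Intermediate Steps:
-55 - (-126 + 35)/(14*9 + 197) = -55 - (-91)/(126 + 197) = -55 - (-91)/323 = -55 - 1*(-91/323) = -55 + 91/323 = -17674/323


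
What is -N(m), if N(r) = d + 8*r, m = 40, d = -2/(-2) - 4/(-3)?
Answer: -967/3 ≈ -322.33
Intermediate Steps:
d = 7/3 (d = -2*(-1/2) - 4*(-1/3) = 1 + 4/3 = 7/3 ≈ 2.3333)
N(r) = 7/3 + 8*r
-N(m) = -(7/3 + 8*40) = -(7/3 + 320) = -1*967/3 = -967/3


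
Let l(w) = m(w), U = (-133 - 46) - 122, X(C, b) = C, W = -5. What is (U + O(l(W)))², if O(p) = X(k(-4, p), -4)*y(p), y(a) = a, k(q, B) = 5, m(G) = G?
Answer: 106276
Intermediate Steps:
U = -301 (U = -179 - 122 = -301)
l(w) = w
O(p) = 5*p
(U + O(l(W)))² = (-301 + 5*(-5))² = (-301 - 25)² = (-326)² = 106276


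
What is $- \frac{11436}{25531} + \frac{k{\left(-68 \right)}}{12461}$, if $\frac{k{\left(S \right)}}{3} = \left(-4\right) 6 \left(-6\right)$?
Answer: $- \frac{131474604}{318141791} \approx -0.41326$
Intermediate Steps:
$k{\left(S \right)} = 432$ ($k{\left(S \right)} = 3 \left(-4\right) 6 \left(-6\right) = 3 \left(\left(-24\right) \left(-6\right)\right) = 3 \cdot 144 = 432$)
$- \frac{11436}{25531} + \frac{k{\left(-68 \right)}}{12461} = - \frac{11436}{25531} + \frac{432}{12461} = - \frac{131474604}{318141791}$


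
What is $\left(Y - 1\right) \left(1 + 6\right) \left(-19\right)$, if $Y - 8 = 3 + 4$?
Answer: $-1862$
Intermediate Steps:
$Y = 15$ ($Y = 8 + \left(3 + 4\right) = 8 + 7 = 15$)
$\left(Y - 1\right) \left(1 + 6\right) \left(-19\right) = \left(15 - 1\right) \left(1 + 6\right) \left(-19\right) = 14 \cdot 7 \left(-19\right) = 98 \left(-19\right) = -1862$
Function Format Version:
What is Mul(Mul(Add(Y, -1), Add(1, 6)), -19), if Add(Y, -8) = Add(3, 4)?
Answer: -1862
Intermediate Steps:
Y = 15 (Y = Add(8, Add(3, 4)) = Add(8, 7) = 15)
Mul(Mul(Add(Y, -1), Add(1, 6)), -19) = Mul(Mul(Add(15, -1), Add(1, 6)), -19) = Mul(Mul(14, 7), -19) = Mul(98, -19) = -1862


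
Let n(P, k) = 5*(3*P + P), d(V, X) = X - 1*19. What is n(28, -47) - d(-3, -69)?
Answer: 648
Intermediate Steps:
d(V, X) = -19 + X (d(V, X) = X - 19 = -19 + X)
n(P, k) = 20*P (n(P, k) = 5*(4*P) = 20*P)
n(28, -47) - d(-3, -69) = 20*28 - (-19 - 69) = 560 - 1*(-88) = 560 + 88 = 648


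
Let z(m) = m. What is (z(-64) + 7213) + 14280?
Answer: 21429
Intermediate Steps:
(z(-64) + 7213) + 14280 = (-64 + 7213) + 14280 = 7149 + 14280 = 21429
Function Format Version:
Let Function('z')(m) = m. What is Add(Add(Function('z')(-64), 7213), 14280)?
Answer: 21429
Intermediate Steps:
Add(Add(Function('z')(-64), 7213), 14280) = Add(Add(-64, 7213), 14280) = Add(7149, 14280) = 21429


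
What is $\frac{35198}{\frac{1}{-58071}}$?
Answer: $-2043983058$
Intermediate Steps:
$\frac{35198}{\frac{1}{-58071}} = \frac{35198}{- \frac{1}{58071}} = 35198 \left(-58071\right) = -2043983058$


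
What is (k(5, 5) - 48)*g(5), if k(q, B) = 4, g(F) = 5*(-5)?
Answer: 1100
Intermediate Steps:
g(F) = -25
(k(5, 5) - 48)*g(5) = (4 - 48)*(-25) = -44*(-25) = 1100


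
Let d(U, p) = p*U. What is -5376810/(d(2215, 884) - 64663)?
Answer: -5376810/1893397 ≈ -2.8398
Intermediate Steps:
d(U, p) = U*p
-5376810/(d(2215, 884) - 64663) = -5376810/(2215*884 - 64663) = -5376810/(1958060 - 64663) = -5376810/1893397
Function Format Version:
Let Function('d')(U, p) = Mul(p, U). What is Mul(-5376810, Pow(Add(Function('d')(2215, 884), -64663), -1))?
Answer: Rational(-5376810, 1893397) ≈ -2.8398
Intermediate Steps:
Function('d')(U, p) = Mul(U, p)
Mul(-5376810, Pow(Add(Function('d')(2215, 884), -64663), -1)) = Mul(-5376810, Pow(Add(Mul(2215, 884), -64663), -1)) = Mul(-5376810, Pow(Add(1958060, -64663), -1)) = Mul(-5376810, Pow(1893397, -1)) = Mul(-5376810, Rational(1, 1893397)) = Rational(-5376810, 1893397)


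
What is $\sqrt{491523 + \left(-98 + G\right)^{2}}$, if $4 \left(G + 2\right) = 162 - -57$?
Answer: $\frac{\sqrt{7897129}}{4} \approx 702.55$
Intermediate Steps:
$G = \frac{211}{4}$ ($G = -2 + \frac{162 - -57}{4} = -2 + \frac{162 + 57}{4} = -2 + \frac{1}{4} \cdot 219 = -2 + \frac{219}{4} = \frac{211}{4} \approx 52.75$)
$\sqrt{491523 + \left(-98 + G\right)^{2}} = \sqrt{491523 + \left(-98 + \frac{211}{4}\right)^{2}} = \sqrt{491523 + \left(- \frac{181}{4}\right)^{2}} = \sqrt{491523 + \frac{32761}{16}} = \sqrt{\frac{7897129}{16}} = \frac{\sqrt{7897129}}{4}$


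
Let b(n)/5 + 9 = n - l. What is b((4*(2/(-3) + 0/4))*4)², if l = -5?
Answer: 48400/9 ≈ 5377.8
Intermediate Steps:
b(n) = -20 + 5*n (b(n) = -45 + 5*(n - 1*(-5)) = -45 + 5*(n + 5) = -45 + 5*(5 + n) = -45 + (25 + 5*n) = -20 + 5*n)
b((4*(2/(-3) + 0/4))*4)² = (-20 + 5*((4*(2/(-3) + 0/4))*4))² = (-20 + 5*((4*(2*(-⅓) + 0*(¼)))*4))² = (-20 + 5*((4*(-⅔ + 0))*4))² = (-20 + 5*((4*(-⅔))*4))² = (-20 + 5*(-8/3*4))² = (-20 + 5*(-32/3))² = (-20 - 160/3)² = (-220/3)² = 48400/9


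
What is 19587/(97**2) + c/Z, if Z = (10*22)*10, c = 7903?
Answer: 117450727/20699800 ≈ 5.6740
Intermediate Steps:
Z = 2200 (Z = 220*10 = 2200)
19587/(97**2) + c/Z = 19587/(97**2) + 7903/2200 = 19587/9409 + 7903*(1/2200) = 19587*(1/9409) + 7903/2200 = 19587/9409 + 7903/2200 = 117450727/20699800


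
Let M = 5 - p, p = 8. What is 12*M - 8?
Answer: -44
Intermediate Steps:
M = -3 (M = 5 - 1*8 = 5 - 8 = -3)
12*M - 8 = 12*(-3) - 8 = -36 - 8 = -44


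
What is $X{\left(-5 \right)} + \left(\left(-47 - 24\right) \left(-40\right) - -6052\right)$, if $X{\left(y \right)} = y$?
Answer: $8887$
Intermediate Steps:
$X{\left(-5 \right)} + \left(\left(-47 - 24\right) \left(-40\right) - -6052\right) = -5 + \left(\left(-47 - 24\right) \left(-40\right) - -6052\right) = -5 + \left(\left(-71\right) \left(-40\right) + 6052\right) = -5 + \left(2840 + 6052\right) = -5 + 8892 = 8887$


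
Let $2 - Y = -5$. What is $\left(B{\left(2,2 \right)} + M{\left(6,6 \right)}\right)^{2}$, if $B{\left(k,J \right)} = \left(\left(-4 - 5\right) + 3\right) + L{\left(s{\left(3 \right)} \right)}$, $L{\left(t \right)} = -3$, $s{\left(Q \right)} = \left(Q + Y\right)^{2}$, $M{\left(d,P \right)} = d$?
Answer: $9$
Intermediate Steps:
$Y = 7$ ($Y = 2 - -5 = 2 + 5 = 7$)
$s{\left(Q \right)} = \left(7 + Q\right)^{2}$ ($s{\left(Q \right)} = \left(Q + 7\right)^{2} = \left(7 + Q\right)^{2}$)
$B{\left(k,J \right)} = -9$ ($B{\left(k,J \right)} = \left(\left(-4 - 5\right) + 3\right) - 3 = \left(-9 + 3\right) - 3 = -6 - 3 = -9$)
$\left(B{\left(2,2 \right)} + M{\left(6,6 \right)}\right)^{2} = \left(-9 + 6\right)^{2} = \left(-3\right)^{2} = 9$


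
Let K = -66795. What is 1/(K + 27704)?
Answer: -1/39091 ≈ -2.5581e-5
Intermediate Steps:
1/(K + 27704) = 1/(-66795 + 27704) = 1/(-39091) = -1/39091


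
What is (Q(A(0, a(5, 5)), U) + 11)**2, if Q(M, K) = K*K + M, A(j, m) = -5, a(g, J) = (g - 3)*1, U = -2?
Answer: 100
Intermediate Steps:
a(g, J) = -3 + g (a(g, J) = (-3 + g)*1 = -3 + g)
Q(M, K) = M + K**2 (Q(M, K) = K**2 + M = M + K**2)
(Q(A(0, a(5, 5)), U) + 11)**2 = ((-5 + (-2)**2) + 11)**2 = ((-5 + 4) + 11)**2 = (-1 + 11)**2 = 10**2 = 100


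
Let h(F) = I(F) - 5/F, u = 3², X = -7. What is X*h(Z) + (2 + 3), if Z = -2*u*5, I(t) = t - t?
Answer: 83/18 ≈ 4.6111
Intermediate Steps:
I(t) = 0
u = 9
Z = -90 (Z = -2*9*5 = -18*5 = -90)
h(F) = -5/F (h(F) = 0 - 5/F = -5/F)
X*h(Z) + (2 + 3) = -(-35)/(-90) + (2 + 3) = -(-35)*(-1)/90 + 5 = -7*1/18 + 5 = -7/18 + 5 = 83/18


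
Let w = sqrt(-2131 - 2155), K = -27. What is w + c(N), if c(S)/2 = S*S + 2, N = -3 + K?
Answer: 1804 + I*sqrt(4286) ≈ 1804.0 + 65.468*I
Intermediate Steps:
w = I*sqrt(4286) (w = sqrt(-4286) = I*sqrt(4286) ≈ 65.468*I)
N = -30 (N = -3 - 27 = -30)
c(S) = 4 + 2*S**2 (c(S) = 2*(S*S + 2) = 2*(S**2 + 2) = 2*(2 + S**2) = 4 + 2*S**2)
w + c(N) = I*sqrt(4286) + (4 + 2*(-30)**2) = I*sqrt(4286) + (4 + 2*900) = I*sqrt(4286) + (4 + 1800) = I*sqrt(4286) + 1804 = 1804 + I*sqrt(4286)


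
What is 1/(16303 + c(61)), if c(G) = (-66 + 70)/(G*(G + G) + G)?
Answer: 7503/122321413 ≈ 6.1338e-5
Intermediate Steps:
c(G) = 4/(G + 2*G²) (c(G) = 4/(G*(2*G) + G) = 4/(2*G² + G) = 4/(G + 2*G²))
1/(16303 + c(61)) = 1/(16303 + 4/(61*(1 + 2*61))) = 1/(16303 + 4*(1/61)/(1 + 122)) = 1/(16303 + 4*(1/61)/123) = 1/(16303 + 4*(1/61)*(1/123)) = 1/(16303 + 4/7503) = 1/(122321413/7503) = 7503/122321413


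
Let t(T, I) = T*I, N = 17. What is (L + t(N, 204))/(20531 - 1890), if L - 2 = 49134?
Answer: 52604/18641 ≈ 2.8220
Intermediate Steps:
L = 49136 (L = 2 + 49134 = 49136)
t(T, I) = I*T
(L + t(N, 204))/(20531 - 1890) = (49136 + 204*17)/(20531 - 1890) = (49136 + 3468)/18641 = 52604*(1/18641) = 52604/18641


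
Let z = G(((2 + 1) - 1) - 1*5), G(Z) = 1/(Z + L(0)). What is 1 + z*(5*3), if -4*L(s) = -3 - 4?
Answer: -11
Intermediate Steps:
L(s) = 7/4 (L(s) = -(-3 - 4)/4 = -¼*(-7) = 7/4)
G(Z) = 1/(7/4 + Z) (G(Z) = 1/(Z + 7/4) = 1/(7/4 + Z))
z = -⅘ (z = 4/(7 + 4*(((2 + 1) - 1) - 1*5)) = 4/(7 + 4*((3 - 1) - 5)) = 4/(7 + 4*(2 - 5)) = 4/(7 + 4*(-3)) = 4/(7 - 12) = 4/(-5) = 4*(-⅕) = -⅘ ≈ -0.80000)
1 + z*(5*3) = 1 - 4*3 = 1 - ⅘*15 = 1 - 12 = -11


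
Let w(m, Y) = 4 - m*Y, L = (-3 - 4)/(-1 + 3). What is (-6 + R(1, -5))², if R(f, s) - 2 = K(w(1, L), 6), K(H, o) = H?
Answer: 49/4 ≈ 12.250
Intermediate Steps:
L = -7/2 ≈ -3.5000
w(m, Y) = 4 - Y*m
R(f, s) = 19/2 (R(f, s) = 2 + (4 - 1*(-7/2)*1) = 2 + (4 + 7/2) = 2 + 15/2 = 19/2)
(-6 + R(1, -5))² = (-6 + 19/2)² = (7/2)² = 49/4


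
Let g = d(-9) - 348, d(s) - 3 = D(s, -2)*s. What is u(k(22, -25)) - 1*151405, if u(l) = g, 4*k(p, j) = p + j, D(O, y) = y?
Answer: -151732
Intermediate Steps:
k(p, j) = j/4 + p/4 (k(p, j) = (p + j)/4 = (j + p)/4 = j/4 + p/4)
d(s) = 3 - 2*s
g = -327 (g = (3 - 2*(-9)) - 348 = (3 + 18) - 348 = 21 - 348 = -327)
u(l) = -327
u(k(22, -25)) - 1*151405 = -327 - 1*151405 = -327 - 151405 = -151732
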